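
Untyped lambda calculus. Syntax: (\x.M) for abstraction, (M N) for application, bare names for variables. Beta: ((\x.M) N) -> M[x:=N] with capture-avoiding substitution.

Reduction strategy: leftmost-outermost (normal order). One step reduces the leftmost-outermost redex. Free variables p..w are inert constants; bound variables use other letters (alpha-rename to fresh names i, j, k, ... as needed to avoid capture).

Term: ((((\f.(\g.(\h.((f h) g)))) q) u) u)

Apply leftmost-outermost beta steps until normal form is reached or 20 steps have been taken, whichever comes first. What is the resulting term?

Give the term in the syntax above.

Step 0: ((((\f.(\g.(\h.((f h) g)))) q) u) u)
Step 1: (((\g.(\h.((q h) g))) u) u)
Step 2: ((\h.((q h) u)) u)
Step 3: ((q u) u)

Answer: ((q u) u)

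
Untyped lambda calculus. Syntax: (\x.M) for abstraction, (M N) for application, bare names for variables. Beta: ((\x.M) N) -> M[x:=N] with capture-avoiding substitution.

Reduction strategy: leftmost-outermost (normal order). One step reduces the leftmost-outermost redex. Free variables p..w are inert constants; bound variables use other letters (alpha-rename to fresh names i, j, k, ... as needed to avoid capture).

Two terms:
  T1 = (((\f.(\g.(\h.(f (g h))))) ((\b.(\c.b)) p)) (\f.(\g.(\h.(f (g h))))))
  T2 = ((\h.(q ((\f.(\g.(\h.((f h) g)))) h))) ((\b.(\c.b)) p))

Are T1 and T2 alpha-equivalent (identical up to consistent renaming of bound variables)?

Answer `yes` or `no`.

Answer: no

Derivation:
Term 1: (((\f.(\g.(\h.(f (g h))))) ((\b.(\c.b)) p)) (\f.(\g.(\h.(f (g h))))))
Term 2: ((\h.(q ((\f.(\g.(\h.((f h) g)))) h))) ((\b.(\c.b)) p))
Alpha-equivalence: compare structure up to binder renaming.
Result: False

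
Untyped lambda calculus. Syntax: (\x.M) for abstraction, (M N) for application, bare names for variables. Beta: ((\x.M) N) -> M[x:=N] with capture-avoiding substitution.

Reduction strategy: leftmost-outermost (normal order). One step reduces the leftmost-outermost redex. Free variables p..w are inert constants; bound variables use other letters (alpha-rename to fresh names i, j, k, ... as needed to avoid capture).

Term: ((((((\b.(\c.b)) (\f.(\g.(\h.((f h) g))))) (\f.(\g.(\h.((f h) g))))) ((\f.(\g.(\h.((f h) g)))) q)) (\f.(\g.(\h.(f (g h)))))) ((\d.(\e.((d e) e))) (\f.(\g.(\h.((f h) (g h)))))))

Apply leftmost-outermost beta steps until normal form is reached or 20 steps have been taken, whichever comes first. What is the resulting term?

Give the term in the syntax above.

Answer: ((q (\f.(\g.(\h.(f (g h)))))) (\e.(\h.((e h) (e h)))))

Derivation:
Step 0: ((((((\b.(\c.b)) (\f.(\g.(\h.((f h) g))))) (\f.(\g.(\h.((f h) g))))) ((\f.(\g.(\h.((f h) g)))) q)) (\f.(\g.(\h.(f (g h)))))) ((\d.(\e.((d e) e))) (\f.(\g.(\h.((f h) (g h)))))))
Step 1: (((((\c.(\f.(\g.(\h.((f h) g))))) (\f.(\g.(\h.((f h) g))))) ((\f.(\g.(\h.((f h) g)))) q)) (\f.(\g.(\h.(f (g h)))))) ((\d.(\e.((d e) e))) (\f.(\g.(\h.((f h) (g h)))))))
Step 2: ((((\f.(\g.(\h.((f h) g)))) ((\f.(\g.(\h.((f h) g)))) q)) (\f.(\g.(\h.(f (g h)))))) ((\d.(\e.((d e) e))) (\f.(\g.(\h.((f h) (g h)))))))
Step 3: (((\g.(\h.((((\f.(\g.(\h.((f h) g)))) q) h) g))) (\f.(\g.(\h.(f (g h)))))) ((\d.(\e.((d e) e))) (\f.(\g.(\h.((f h) (g h)))))))
Step 4: ((\h.((((\f.(\g.(\h.((f h) g)))) q) h) (\f.(\g.(\h.(f (g h))))))) ((\d.(\e.((d e) e))) (\f.(\g.(\h.((f h) (g h)))))))
Step 5: ((((\f.(\g.(\h.((f h) g)))) q) ((\d.(\e.((d e) e))) (\f.(\g.(\h.((f h) (g h))))))) (\f.(\g.(\h.(f (g h))))))
Step 6: (((\g.(\h.((q h) g))) ((\d.(\e.((d e) e))) (\f.(\g.(\h.((f h) (g h))))))) (\f.(\g.(\h.(f (g h))))))
Step 7: ((\h.((q h) ((\d.(\e.((d e) e))) (\f.(\g.(\h.((f h) (g h)))))))) (\f.(\g.(\h.(f (g h))))))
Step 8: ((q (\f.(\g.(\h.(f (g h)))))) ((\d.(\e.((d e) e))) (\f.(\g.(\h.((f h) (g h)))))))
Step 9: ((q (\f.(\g.(\h.(f (g h)))))) (\e.(((\f.(\g.(\h.((f h) (g h))))) e) e)))
Step 10: ((q (\f.(\g.(\h.(f (g h)))))) (\e.((\g.(\h.((e h) (g h)))) e)))
Step 11: ((q (\f.(\g.(\h.(f (g h)))))) (\e.(\h.((e h) (e h)))))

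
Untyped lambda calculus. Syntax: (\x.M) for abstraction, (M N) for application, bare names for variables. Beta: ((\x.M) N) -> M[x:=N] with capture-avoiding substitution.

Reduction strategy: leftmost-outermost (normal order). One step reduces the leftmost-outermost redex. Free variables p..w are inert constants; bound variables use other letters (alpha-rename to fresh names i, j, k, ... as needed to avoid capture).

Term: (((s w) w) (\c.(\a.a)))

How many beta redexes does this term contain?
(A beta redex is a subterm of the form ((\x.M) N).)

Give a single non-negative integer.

Answer: 0

Derivation:
Term: (((s w) w) (\c.(\a.a)))
  (no redexes)
Total redexes: 0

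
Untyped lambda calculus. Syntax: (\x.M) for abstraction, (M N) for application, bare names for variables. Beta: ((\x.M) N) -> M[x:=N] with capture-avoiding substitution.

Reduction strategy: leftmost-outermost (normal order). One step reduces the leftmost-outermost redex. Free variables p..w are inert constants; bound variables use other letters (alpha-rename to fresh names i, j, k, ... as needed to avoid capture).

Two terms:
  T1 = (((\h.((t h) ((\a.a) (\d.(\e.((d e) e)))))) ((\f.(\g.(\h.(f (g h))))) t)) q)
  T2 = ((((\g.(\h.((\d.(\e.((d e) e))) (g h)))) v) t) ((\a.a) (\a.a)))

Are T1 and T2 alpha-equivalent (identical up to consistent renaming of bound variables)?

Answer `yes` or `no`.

Answer: no

Derivation:
Term 1: (((\h.((t h) ((\a.a) (\d.(\e.((d e) e)))))) ((\f.(\g.(\h.(f (g h))))) t)) q)
Term 2: ((((\g.(\h.((\d.(\e.((d e) e))) (g h)))) v) t) ((\a.a) (\a.a)))
Alpha-equivalence: compare structure up to binder renaming.
Result: False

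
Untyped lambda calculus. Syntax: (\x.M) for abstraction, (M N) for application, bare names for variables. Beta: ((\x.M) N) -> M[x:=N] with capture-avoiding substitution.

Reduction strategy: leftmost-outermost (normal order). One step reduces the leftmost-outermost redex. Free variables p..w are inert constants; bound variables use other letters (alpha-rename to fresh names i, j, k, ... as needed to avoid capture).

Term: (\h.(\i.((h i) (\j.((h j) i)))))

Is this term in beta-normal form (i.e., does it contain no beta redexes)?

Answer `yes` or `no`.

Answer: yes

Derivation:
Term: (\h.(\i.((h i) (\j.((h j) i)))))
No beta redexes found.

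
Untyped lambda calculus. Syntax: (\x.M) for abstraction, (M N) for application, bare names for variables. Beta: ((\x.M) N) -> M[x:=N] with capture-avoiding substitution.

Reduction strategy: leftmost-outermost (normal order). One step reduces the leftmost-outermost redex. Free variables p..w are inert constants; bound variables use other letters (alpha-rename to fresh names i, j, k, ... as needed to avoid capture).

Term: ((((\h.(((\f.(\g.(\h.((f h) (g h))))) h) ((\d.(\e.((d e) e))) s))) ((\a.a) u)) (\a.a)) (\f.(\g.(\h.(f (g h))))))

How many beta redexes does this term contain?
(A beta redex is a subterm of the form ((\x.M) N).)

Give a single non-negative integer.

Answer: 4

Derivation:
Term: ((((\h.(((\f.(\g.(\h.((f h) (g h))))) h) ((\d.(\e.((d e) e))) s))) ((\a.a) u)) (\a.a)) (\f.(\g.(\h.(f (g h))))))
  Redex: ((\h.(((\f.(\g.(\h.((f h) (g h))))) h) ((\d.(\e.((d e) e))) s))) ((\a.a) u))
  Redex: ((\f.(\g.(\h.((f h) (g h))))) h)
  Redex: ((\d.(\e.((d e) e))) s)
  Redex: ((\a.a) u)
Total redexes: 4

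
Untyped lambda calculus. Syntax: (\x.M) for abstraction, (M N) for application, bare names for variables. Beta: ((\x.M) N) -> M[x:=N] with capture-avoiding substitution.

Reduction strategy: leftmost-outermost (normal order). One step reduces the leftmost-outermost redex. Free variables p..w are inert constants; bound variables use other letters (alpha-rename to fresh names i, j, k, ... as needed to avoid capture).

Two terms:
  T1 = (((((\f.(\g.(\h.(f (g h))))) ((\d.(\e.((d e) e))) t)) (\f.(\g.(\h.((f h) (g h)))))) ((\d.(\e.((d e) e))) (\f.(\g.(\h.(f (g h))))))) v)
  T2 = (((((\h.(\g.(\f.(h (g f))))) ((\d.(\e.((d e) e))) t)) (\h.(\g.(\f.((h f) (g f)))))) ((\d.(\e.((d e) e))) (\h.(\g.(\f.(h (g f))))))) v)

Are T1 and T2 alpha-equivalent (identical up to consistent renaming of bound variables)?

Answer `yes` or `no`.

Answer: yes

Derivation:
Term 1: (((((\f.(\g.(\h.(f (g h))))) ((\d.(\e.((d e) e))) t)) (\f.(\g.(\h.((f h) (g h)))))) ((\d.(\e.((d e) e))) (\f.(\g.(\h.(f (g h))))))) v)
Term 2: (((((\h.(\g.(\f.(h (g f))))) ((\d.(\e.((d e) e))) t)) (\h.(\g.(\f.((h f) (g f)))))) ((\d.(\e.((d e) e))) (\h.(\g.(\f.(h (g f))))))) v)
Alpha-equivalence: compare structure up to binder renaming.
Result: True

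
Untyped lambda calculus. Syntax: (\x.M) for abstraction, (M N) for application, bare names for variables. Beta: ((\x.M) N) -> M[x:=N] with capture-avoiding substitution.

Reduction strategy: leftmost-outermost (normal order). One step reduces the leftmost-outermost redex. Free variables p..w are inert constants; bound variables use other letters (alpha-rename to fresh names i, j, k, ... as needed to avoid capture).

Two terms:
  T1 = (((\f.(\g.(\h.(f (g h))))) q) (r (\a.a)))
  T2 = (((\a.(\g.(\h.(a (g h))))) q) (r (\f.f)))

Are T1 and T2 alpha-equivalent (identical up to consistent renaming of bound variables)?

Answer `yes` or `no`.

Term 1: (((\f.(\g.(\h.(f (g h))))) q) (r (\a.a)))
Term 2: (((\a.(\g.(\h.(a (g h))))) q) (r (\f.f)))
Alpha-equivalence: compare structure up to binder renaming.
Result: True

Answer: yes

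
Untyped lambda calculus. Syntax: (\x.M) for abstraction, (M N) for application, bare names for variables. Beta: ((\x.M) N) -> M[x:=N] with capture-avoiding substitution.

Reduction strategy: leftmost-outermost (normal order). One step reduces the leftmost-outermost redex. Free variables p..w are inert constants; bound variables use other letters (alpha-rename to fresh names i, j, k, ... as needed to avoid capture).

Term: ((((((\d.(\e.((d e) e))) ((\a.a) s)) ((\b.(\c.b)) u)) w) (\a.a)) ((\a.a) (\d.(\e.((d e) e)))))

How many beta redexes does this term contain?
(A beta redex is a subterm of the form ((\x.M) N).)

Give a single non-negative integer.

Term: ((((((\d.(\e.((d e) e))) ((\a.a) s)) ((\b.(\c.b)) u)) w) (\a.a)) ((\a.a) (\d.(\e.((d e) e)))))
  Redex: ((\d.(\e.((d e) e))) ((\a.a) s))
  Redex: ((\a.a) s)
  Redex: ((\b.(\c.b)) u)
  Redex: ((\a.a) (\d.(\e.((d e) e))))
Total redexes: 4

Answer: 4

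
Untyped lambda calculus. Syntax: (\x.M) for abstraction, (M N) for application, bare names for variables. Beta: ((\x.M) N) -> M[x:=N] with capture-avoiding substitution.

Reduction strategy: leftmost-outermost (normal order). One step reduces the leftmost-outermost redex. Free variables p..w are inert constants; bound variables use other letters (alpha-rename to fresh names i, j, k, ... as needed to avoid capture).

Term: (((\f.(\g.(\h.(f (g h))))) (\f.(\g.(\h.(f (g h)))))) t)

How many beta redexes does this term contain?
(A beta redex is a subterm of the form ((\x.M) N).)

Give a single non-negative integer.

Term: (((\f.(\g.(\h.(f (g h))))) (\f.(\g.(\h.(f (g h)))))) t)
  Redex: ((\f.(\g.(\h.(f (g h))))) (\f.(\g.(\h.(f (g h))))))
Total redexes: 1

Answer: 1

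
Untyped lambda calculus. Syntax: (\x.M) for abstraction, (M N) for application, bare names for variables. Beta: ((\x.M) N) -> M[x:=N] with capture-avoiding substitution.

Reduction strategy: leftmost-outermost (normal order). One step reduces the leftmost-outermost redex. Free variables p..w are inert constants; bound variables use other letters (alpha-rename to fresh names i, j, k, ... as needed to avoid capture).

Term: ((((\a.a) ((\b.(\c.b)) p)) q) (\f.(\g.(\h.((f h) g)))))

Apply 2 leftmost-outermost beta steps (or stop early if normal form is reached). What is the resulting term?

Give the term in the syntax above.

Step 0: ((((\a.a) ((\b.(\c.b)) p)) q) (\f.(\g.(\h.((f h) g)))))
Step 1: ((((\b.(\c.b)) p) q) (\f.(\g.(\h.((f h) g)))))
Step 2: (((\c.p) q) (\f.(\g.(\h.((f h) g)))))

Answer: (((\c.p) q) (\f.(\g.(\h.((f h) g)))))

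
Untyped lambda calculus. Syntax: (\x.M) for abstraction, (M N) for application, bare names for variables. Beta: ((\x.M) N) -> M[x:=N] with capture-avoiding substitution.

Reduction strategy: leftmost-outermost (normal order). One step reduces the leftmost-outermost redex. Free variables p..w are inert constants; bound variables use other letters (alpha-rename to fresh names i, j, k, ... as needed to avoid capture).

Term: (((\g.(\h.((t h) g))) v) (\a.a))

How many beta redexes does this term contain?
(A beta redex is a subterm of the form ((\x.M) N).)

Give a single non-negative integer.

Answer: 1

Derivation:
Term: (((\g.(\h.((t h) g))) v) (\a.a))
  Redex: ((\g.(\h.((t h) g))) v)
Total redexes: 1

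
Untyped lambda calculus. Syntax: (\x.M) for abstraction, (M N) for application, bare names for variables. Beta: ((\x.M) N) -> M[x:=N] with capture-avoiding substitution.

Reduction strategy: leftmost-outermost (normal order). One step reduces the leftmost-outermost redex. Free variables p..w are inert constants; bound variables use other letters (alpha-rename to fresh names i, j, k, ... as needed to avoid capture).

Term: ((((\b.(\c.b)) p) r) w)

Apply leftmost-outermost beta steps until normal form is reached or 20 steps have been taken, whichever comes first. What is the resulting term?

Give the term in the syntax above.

Answer: (p w)

Derivation:
Step 0: ((((\b.(\c.b)) p) r) w)
Step 1: (((\c.p) r) w)
Step 2: (p w)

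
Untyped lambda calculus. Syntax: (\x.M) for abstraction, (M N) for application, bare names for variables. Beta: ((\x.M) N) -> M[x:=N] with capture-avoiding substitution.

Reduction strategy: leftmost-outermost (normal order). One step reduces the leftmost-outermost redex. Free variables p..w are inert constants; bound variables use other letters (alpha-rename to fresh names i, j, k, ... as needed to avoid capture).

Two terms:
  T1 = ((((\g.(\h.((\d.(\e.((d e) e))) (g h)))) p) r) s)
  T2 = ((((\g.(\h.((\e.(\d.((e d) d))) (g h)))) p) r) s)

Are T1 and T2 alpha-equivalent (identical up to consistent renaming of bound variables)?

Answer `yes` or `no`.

Term 1: ((((\g.(\h.((\d.(\e.((d e) e))) (g h)))) p) r) s)
Term 2: ((((\g.(\h.((\e.(\d.((e d) d))) (g h)))) p) r) s)
Alpha-equivalence: compare structure up to binder renaming.
Result: True

Answer: yes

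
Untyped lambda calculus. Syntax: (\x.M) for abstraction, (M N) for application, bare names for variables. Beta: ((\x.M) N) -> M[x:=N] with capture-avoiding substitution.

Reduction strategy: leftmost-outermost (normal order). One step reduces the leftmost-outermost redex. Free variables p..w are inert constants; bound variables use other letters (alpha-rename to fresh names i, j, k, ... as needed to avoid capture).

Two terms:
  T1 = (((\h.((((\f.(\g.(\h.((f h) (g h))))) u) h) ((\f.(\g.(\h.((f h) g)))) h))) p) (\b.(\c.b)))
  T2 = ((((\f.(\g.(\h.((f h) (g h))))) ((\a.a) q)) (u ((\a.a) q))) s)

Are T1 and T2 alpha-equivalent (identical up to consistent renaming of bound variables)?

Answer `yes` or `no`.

Term 1: (((\h.((((\f.(\g.(\h.((f h) (g h))))) u) h) ((\f.(\g.(\h.((f h) g)))) h))) p) (\b.(\c.b)))
Term 2: ((((\f.(\g.(\h.((f h) (g h))))) ((\a.a) q)) (u ((\a.a) q))) s)
Alpha-equivalence: compare structure up to binder renaming.
Result: False

Answer: no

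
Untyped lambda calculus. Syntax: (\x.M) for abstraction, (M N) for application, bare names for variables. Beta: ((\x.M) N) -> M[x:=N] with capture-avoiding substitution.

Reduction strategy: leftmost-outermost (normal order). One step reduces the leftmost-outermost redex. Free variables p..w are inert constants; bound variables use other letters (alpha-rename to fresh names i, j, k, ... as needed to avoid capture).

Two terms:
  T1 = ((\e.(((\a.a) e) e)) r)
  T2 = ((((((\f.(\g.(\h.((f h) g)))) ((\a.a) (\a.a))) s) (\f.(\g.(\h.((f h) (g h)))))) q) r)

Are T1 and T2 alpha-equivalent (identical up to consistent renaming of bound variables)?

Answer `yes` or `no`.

Term 1: ((\e.(((\a.a) e) e)) r)
Term 2: ((((((\f.(\g.(\h.((f h) g)))) ((\a.a) (\a.a))) s) (\f.(\g.(\h.((f h) (g h)))))) q) r)
Alpha-equivalence: compare structure up to binder renaming.
Result: False

Answer: no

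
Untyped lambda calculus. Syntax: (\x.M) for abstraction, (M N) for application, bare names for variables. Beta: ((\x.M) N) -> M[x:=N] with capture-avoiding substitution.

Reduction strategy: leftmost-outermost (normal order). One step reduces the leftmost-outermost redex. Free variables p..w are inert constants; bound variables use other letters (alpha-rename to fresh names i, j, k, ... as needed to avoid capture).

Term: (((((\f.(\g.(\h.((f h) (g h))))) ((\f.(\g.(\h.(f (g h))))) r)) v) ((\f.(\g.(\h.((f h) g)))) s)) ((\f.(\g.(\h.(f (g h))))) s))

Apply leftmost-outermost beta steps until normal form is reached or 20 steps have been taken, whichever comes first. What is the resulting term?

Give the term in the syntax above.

Answer: ((r (\h.((s h) (v (\g.(\h.((s h) g))))))) (\g.(\h.(s (g h)))))

Derivation:
Step 0: (((((\f.(\g.(\h.((f h) (g h))))) ((\f.(\g.(\h.(f (g h))))) r)) v) ((\f.(\g.(\h.((f h) g)))) s)) ((\f.(\g.(\h.(f (g h))))) s))
Step 1: ((((\g.(\h.((((\f.(\g.(\h.(f (g h))))) r) h) (g h)))) v) ((\f.(\g.(\h.((f h) g)))) s)) ((\f.(\g.(\h.(f (g h))))) s))
Step 2: (((\h.((((\f.(\g.(\h.(f (g h))))) r) h) (v h))) ((\f.(\g.(\h.((f h) g)))) s)) ((\f.(\g.(\h.(f (g h))))) s))
Step 3: (((((\f.(\g.(\h.(f (g h))))) r) ((\f.(\g.(\h.((f h) g)))) s)) (v ((\f.(\g.(\h.((f h) g)))) s))) ((\f.(\g.(\h.(f (g h))))) s))
Step 4: ((((\g.(\h.(r (g h)))) ((\f.(\g.(\h.((f h) g)))) s)) (v ((\f.(\g.(\h.((f h) g)))) s))) ((\f.(\g.(\h.(f (g h))))) s))
Step 5: (((\h.(r (((\f.(\g.(\h.((f h) g)))) s) h))) (v ((\f.(\g.(\h.((f h) g)))) s))) ((\f.(\g.(\h.(f (g h))))) s))
Step 6: ((r (((\f.(\g.(\h.((f h) g)))) s) (v ((\f.(\g.(\h.((f h) g)))) s)))) ((\f.(\g.(\h.(f (g h))))) s))
Step 7: ((r ((\g.(\h.((s h) g))) (v ((\f.(\g.(\h.((f h) g)))) s)))) ((\f.(\g.(\h.(f (g h))))) s))
Step 8: ((r (\h.((s h) (v ((\f.(\g.(\h.((f h) g)))) s))))) ((\f.(\g.(\h.(f (g h))))) s))
Step 9: ((r (\h.((s h) (v (\g.(\h.((s h) g))))))) ((\f.(\g.(\h.(f (g h))))) s))
Step 10: ((r (\h.((s h) (v (\g.(\h.((s h) g))))))) (\g.(\h.(s (g h)))))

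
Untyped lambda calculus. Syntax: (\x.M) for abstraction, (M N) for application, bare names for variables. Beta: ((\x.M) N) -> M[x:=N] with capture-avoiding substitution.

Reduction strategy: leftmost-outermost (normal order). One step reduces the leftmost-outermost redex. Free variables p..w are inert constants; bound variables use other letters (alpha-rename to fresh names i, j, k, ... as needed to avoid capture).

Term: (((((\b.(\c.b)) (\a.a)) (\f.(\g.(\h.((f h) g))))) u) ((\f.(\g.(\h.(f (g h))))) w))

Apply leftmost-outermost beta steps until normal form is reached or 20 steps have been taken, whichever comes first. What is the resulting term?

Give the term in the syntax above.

Step 0: (((((\b.(\c.b)) (\a.a)) (\f.(\g.(\h.((f h) g))))) u) ((\f.(\g.(\h.(f (g h))))) w))
Step 1: ((((\c.(\a.a)) (\f.(\g.(\h.((f h) g))))) u) ((\f.(\g.(\h.(f (g h))))) w))
Step 2: (((\a.a) u) ((\f.(\g.(\h.(f (g h))))) w))
Step 3: (u ((\f.(\g.(\h.(f (g h))))) w))
Step 4: (u (\g.(\h.(w (g h)))))

Answer: (u (\g.(\h.(w (g h)))))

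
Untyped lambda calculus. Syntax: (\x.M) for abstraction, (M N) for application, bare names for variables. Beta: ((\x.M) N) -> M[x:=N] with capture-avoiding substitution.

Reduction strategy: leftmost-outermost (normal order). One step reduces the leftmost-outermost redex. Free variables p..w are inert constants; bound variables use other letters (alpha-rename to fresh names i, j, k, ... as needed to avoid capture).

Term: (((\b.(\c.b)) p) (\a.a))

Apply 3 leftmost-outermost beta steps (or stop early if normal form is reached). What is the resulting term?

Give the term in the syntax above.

Answer: p

Derivation:
Step 0: (((\b.(\c.b)) p) (\a.a))
Step 1: ((\c.p) (\a.a))
Step 2: p
Step 3: (normal form reached)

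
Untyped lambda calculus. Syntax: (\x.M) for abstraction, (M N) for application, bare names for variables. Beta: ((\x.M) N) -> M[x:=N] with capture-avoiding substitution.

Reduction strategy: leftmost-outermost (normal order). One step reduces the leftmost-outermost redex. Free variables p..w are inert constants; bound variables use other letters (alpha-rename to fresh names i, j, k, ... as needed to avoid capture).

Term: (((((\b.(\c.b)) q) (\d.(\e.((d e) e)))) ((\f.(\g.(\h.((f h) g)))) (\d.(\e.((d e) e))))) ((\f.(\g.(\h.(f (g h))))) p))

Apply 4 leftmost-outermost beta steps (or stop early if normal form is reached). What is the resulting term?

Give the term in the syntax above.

Answer: ((q (\g.(\h.((\e.((h e) e)) g)))) ((\f.(\g.(\h.(f (g h))))) p))

Derivation:
Step 0: (((((\b.(\c.b)) q) (\d.(\e.((d e) e)))) ((\f.(\g.(\h.((f h) g)))) (\d.(\e.((d e) e))))) ((\f.(\g.(\h.(f (g h))))) p))
Step 1: ((((\c.q) (\d.(\e.((d e) e)))) ((\f.(\g.(\h.((f h) g)))) (\d.(\e.((d e) e))))) ((\f.(\g.(\h.(f (g h))))) p))
Step 2: ((q ((\f.(\g.(\h.((f h) g)))) (\d.(\e.((d e) e))))) ((\f.(\g.(\h.(f (g h))))) p))
Step 3: ((q (\g.(\h.(((\d.(\e.((d e) e))) h) g)))) ((\f.(\g.(\h.(f (g h))))) p))
Step 4: ((q (\g.(\h.((\e.((h e) e)) g)))) ((\f.(\g.(\h.(f (g h))))) p))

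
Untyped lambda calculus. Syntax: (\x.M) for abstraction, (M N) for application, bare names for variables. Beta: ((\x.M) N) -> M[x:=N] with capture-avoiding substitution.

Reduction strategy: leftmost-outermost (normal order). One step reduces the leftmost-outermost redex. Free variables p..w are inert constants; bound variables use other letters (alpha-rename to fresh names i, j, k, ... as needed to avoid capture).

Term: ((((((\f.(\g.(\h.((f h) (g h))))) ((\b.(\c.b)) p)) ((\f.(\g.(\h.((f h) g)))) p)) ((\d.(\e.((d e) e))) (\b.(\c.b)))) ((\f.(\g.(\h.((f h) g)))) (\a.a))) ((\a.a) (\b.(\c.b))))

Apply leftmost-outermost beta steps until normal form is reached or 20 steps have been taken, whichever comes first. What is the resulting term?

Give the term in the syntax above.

Answer: (((p (\h.((p h) (\e.e)))) (\g.(\h.(h g)))) (\b.(\c.b)))

Derivation:
Step 0: ((((((\f.(\g.(\h.((f h) (g h))))) ((\b.(\c.b)) p)) ((\f.(\g.(\h.((f h) g)))) p)) ((\d.(\e.((d e) e))) (\b.(\c.b)))) ((\f.(\g.(\h.((f h) g)))) (\a.a))) ((\a.a) (\b.(\c.b))))
Step 1: (((((\g.(\h.((((\b.(\c.b)) p) h) (g h)))) ((\f.(\g.(\h.((f h) g)))) p)) ((\d.(\e.((d e) e))) (\b.(\c.b)))) ((\f.(\g.(\h.((f h) g)))) (\a.a))) ((\a.a) (\b.(\c.b))))
Step 2: ((((\h.((((\b.(\c.b)) p) h) (((\f.(\g.(\h.((f h) g)))) p) h))) ((\d.(\e.((d e) e))) (\b.(\c.b)))) ((\f.(\g.(\h.((f h) g)))) (\a.a))) ((\a.a) (\b.(\c.b))))
Step 3: ((((((\b.(\c.b)) p) ((\d.(\e.((d e) e))) (\b.(\c.b)))) (((\f.(\g.(\h.((f h) g)))) p) ((\d.(\e.((d e) e))) (\b.(\c.b))))) ((\f.(\g.(\h.((f h) g)))) (\a.a))) ((\a.a) (\b.(\c.b))))
Step 4: (((((\c.p) ((\d.(\e.((d e) e))) (\b.(\c.b)))) (((\f.(\g.(\h.((f h) g)))) p) ((\d.(\e.((d e) e))) (\b.(\c.b))))) ((\f.(\g.(\h.((f h) g)))) (\a.a))) ((\a.a) (\b.(\c.b))))
Step 5: (((p (((\f.(\g.(\h.((f h) g)))) p) ((\d.(\e.((d e) e))) (\b.(\c.b))))) ((\f.(\g.(\h.((f h) g)))) (\a.a))) ((\a.a) (\b.(\c.b))))
Step 6: (((p ((\g.(\h.((p h) g))) ((\d.(\e.((d e) e))) (\b.(\c.b))))) ((\f.(\g.(\h.((f h) g)))) (\a.a))) ((\a.a) (\b.(\c.b))))
Step 7: (((p (\h.((p h) ((\d.(\e.((d e) e))) (\b.(\c.b)))))) ((\f.(\g.(\h.((f h) g)))) (\a.a))) ((\a.a) (\b.(\c.b))))
Step 8: (((p (\h.((p h) (\e.(((\b.(\c.b)) e) e))))) ((\f.(\g.(\h.((f h) g)))) (\a.a))) ((\a.a) (\b.(\c.b))))
Step 9: (((p (\h.((p h) (\e.((\c.e) e))))) ((\f.(\g.(\h.((f h) g)))) (\a.a))) ((\a.a) (\b.(\c.b))))
Step 10: (((p (\h.((p h) (\e.e)))) ((\f.(\g.(\h.((f h) g)))) (\a.a))) ((\a.a) (\b.(\c.b))))
Step 11: (((p (\h.((p h) (\e.e)))) (\g.(\h.(((\a.a) h) g)))) ((\a.a) (\b.(\c.b))))
Step 12: (((p (\h.((p h) (\e.e)))) (\g.(\h.(h g)))) ((\a.a) (\b.(\c.b))))
Step 13: (((p (\h.((p h) (\e.e)))) (\g.(\h.(h g)))) (\b.(\c.b)))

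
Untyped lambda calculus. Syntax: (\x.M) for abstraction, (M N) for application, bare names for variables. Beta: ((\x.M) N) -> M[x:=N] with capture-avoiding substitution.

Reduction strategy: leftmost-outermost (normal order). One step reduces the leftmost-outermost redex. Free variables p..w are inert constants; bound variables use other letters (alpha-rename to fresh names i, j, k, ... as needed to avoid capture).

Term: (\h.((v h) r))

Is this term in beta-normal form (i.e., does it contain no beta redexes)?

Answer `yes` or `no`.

Answer: yes

Derivation:
Term: (\h.((v h) r))
No beta redexes found.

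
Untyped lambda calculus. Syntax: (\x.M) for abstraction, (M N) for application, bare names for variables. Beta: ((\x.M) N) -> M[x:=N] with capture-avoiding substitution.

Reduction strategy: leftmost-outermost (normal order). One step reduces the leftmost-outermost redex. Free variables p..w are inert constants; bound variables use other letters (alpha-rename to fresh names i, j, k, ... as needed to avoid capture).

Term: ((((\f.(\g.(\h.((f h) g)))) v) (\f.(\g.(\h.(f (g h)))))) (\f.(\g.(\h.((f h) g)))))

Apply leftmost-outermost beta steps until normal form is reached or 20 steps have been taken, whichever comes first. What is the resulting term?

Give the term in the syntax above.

Answer: ((v (\f.(\g.(\h.((f h) g))))) (\f.(\g.(\h.(f (g h))))))

Derivation:
Step 0: ((((\f.(\g.(\h.((f h) g)))) v) (\f.(\g.(\h.(f (g h)))))) (\f.(\g.(\h.((f h) g)))))
Step 1: (((\g.(\h.((v h) g))) (\f.(\g.(\h.(f (g h)))))) (\f.(\g.(\h.((f h) g)))))
Step 2: ((\h.((v h) (\f.(\g.(\h.(f (g h))))))) (\f.(\g.(\h.((f h) g)))))
Step 3: ((v (\f.(\g.(\h.((f h) g))))) (\f.(\g.(\h.(f (g h))))))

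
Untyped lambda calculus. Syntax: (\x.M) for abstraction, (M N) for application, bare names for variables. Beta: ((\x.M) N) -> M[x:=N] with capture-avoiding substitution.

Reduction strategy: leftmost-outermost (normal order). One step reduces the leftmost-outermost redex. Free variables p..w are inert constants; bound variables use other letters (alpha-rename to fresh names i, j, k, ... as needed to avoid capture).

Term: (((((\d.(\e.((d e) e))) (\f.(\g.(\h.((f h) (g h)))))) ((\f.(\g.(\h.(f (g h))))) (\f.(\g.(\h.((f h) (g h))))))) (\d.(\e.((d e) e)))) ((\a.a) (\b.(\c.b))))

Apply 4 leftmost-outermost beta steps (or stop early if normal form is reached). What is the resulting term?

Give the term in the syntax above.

Answer: (((\h.((((\f.(\g.(\h.(f (g h))))) (\f.(\g.(\h.((f h) (g h)))))) h) (((\f.(\g.(\h.(f (g h))))) (\f.(\g.(\h.((f h) (g h)))))) h))) (\d.(\e.((d e) e)))) ((\a.a) (\b.(\c.b))))

Derivation:
Step 0: (((((\d.(\e.((d e) e))) (\f.(\g.(\h.((f h) (g h)))))) ((\f.(\g.(\h.(f (g h))))) (\f.(\g.(\h.((f h) (g h))))))) (\d.(\e.((d e) e)))) ((\a.a) (\b.(\c.b))))
Step 1: ((((\e.(((\f.(\g.(\h.((f h) (g h))))) e) e)) ((\f.(\g.(\h.(f (g h))))) (\f.(\g.(\h.((f h) (g h))))))) (\d.(\e.((d e) e)))) ((\a.a) (\b.(\c.b))))
Step 2: (((((\f.(\g.(\h.((f h) (g h))))) ((\f.(\g.(\h.(f (g h))))) (\f.(\g.(\h.((f h) (g h))))))) ((\f.(\g.(\h.(f (g h))))) (\f.(\g.(\h.((f h) (g h))))))) (\d.(\e.((d e) e)))) ((\a.a) (\b.(\c.b))))
Step 3: ((((\g.(\h.((((\f.(\g.(\h.(f (g h))))) (\f.(\g.(\h.((f h) (g h)))))) h) (g h)))) ((\f.(\g.(\h.(f (g h))))) (\f.(\g.(\h.((f h) (g h))))))) (\d.(\e.((d e) e)))) ((\a.a) (\b.(\c.b))))
Step 4: (((\h.((((\f.(\g.(\h.(f (g h))))) (\f.(\g.(\h.((f h) (g h)))))) h) (((\f.(\g.(\h.(f (g h))))) (\f.(\g.(\h.((f h) (g h)))))) h))) (\d.(\e.((d e) e)))) ((\a.a) (\b.(\c.b))))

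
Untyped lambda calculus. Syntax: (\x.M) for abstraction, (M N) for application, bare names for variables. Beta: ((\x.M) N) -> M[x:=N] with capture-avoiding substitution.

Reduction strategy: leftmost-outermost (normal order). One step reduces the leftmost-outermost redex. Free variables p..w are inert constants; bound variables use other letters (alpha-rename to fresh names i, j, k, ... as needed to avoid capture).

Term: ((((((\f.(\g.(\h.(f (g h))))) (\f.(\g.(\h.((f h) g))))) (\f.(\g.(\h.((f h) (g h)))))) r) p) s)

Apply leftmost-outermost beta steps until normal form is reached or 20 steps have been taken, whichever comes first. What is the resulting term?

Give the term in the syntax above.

Step 0: ((((((\f.(\g.(\h.(f (g h))))) (\f.(\g.(\h.((f h) g))))) (\f.(\g.(\h.((f h) (g h)))))) r) p) s)
Step 1: (((((\g.(\h.((\f.(\g.(\h.((f h) g)))) (g h)))) (\f.(\g.(\h.((f h) (g h)))))) r) p) s)
Step 2: ((((\h.((\f.(\g.(\h.((f h) g)))) ((\f.(\g.(\h.((f h) (g h))))) h))) r) p) s)
Step 3: ((((\f.(\g.(\h.((f h) g)))) ((\f.(\g.(\h.((f h) (g h))))) r)) p) s)
Step 4: (((\g.(\h.((((\f.(\g.(\h.((f h) (g h))))) r) h) g))) p) s)
Step 5: ((\h.((((\f.(\g.(\h.((f h) (g h))))) r) h) p)) s)
Step 6: ((((\f.(\g.(\h.((f h) (g h))))) r) s) p)
Step 7: (((\g.(\h.((r h) (g h)))) s) p)
Step 8: ((\h.((r h) (s h))) p)
Step 9: ((r p) (s p))

Answer: ((r p) (s p))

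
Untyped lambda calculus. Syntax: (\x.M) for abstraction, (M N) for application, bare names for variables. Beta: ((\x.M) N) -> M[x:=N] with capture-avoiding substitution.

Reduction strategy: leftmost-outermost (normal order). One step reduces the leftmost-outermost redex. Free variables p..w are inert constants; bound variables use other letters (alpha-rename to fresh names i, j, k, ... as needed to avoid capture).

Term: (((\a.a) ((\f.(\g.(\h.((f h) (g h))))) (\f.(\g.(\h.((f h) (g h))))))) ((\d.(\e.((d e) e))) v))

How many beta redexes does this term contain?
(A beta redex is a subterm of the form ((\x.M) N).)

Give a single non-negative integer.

Answer: 3

Derivation:
Term: (((\a.a) ((\f.(\g.(\h.((f h) (g h))))) (\f.(\g.(\h.((f h) (g h))))))) ((\d.(\e.((d e) e))) v))
  Redex: ((\a.a) ((\f.(\g.(\h.((f h) (g h))))) (\f.(\g.(\h.((f h) (g h)))))))
  Redex: ((\f.(\g.(\h.((f h) (g h))))) (\f.(\g.(\h.((f h) (g h))))))
  Redex: ((\d.(\e.((d e) e))) v)
Total redexes: 3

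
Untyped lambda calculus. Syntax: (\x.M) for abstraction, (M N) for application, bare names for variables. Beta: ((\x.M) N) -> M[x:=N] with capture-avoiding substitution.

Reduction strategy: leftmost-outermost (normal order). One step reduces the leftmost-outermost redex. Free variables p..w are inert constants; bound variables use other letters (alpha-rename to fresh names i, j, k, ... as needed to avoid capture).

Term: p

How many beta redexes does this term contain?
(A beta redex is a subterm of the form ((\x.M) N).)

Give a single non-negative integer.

Answer: 0

Derivation:
Term: p
  (no redexes)
Total redexes: 0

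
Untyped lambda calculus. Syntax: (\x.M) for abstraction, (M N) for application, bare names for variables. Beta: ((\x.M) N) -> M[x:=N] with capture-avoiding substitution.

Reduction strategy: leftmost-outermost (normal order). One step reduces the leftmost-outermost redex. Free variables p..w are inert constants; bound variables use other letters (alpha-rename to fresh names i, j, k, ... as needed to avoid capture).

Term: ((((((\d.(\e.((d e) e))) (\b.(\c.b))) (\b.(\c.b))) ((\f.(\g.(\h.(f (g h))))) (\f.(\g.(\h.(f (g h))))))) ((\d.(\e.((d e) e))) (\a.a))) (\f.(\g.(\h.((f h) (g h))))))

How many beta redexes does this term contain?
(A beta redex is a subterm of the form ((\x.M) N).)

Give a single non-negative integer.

Answer: 3

Derivation:
Term: ((((((\d.(\e.((d e) e))) (\b.(\c.b))) (\b.(\c.b))) ((\f.(\g.(\h.(f (g h))))) (\f.(\g.(\h.(f (g h))))))) ((\d.(\e.((d e) e))) (\a.a))) (\f.(\g.(\h.((f h) (g h))))))
  Redex: ((\d.(\e.((d e) e))) (\b.(\c.b)))
  Redex: ((\f.(\g.(\h.(f (g h))))) (\f.(\g.(\h.(f (g h))))))
  Redex: ((\d.(\e.((d e) e))) (\a.a))
Total redexes: 3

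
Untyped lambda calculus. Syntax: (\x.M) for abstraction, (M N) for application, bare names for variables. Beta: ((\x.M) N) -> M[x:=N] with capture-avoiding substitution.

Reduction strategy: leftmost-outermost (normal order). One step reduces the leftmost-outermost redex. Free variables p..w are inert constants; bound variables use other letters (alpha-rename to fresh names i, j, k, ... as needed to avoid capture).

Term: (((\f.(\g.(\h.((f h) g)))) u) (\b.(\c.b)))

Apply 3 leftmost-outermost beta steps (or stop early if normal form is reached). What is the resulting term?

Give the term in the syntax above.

Step 0: (((\f.(\g.(\h.((f h) g)))) u) (\b.(\c.b)))
Step 1: ((\g.(\h.((u h) g))) (\b.(\c.b)))
Step 2: (\h.((u h) (\b.(\c.b))))
Step 3: (normal form reached)

Answer: (\h.((u h) (\b.(\c.b))))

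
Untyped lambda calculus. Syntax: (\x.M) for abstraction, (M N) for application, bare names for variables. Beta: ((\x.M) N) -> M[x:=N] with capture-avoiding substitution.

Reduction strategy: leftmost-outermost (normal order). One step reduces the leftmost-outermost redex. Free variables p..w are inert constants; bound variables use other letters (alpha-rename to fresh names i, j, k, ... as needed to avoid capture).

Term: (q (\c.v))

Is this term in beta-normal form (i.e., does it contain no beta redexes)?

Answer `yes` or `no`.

Term: (q (\c.v))
No beta redexes found.

Answer: yes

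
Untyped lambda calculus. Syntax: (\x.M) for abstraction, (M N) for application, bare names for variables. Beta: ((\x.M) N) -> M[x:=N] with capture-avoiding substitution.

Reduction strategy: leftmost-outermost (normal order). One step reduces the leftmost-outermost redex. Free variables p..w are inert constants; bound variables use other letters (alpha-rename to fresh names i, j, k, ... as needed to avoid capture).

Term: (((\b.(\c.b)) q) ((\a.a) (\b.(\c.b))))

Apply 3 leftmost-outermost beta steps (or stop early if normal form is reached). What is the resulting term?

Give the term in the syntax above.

Step 0: (((\b.(\c.b)) q) ((\a.a) (\b.(\c.b))))
Step 1: ((\c.q) ((\a.a) (\b.(\c.b))))
Step 2: q
Step 3: (normal form reached)

Answer: q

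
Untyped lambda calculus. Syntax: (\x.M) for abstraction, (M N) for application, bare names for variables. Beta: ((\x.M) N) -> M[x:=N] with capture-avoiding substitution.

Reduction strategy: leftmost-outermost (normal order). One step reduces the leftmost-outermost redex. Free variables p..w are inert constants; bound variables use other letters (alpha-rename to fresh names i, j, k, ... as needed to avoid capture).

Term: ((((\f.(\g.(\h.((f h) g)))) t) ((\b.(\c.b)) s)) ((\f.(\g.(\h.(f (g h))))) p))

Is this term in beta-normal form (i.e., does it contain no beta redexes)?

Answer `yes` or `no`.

Answer: no

Derivation:
Term: ((((\f.(\g.(\h.((f h) g)))) t) ((\b.(\c.b)) s)) ((\f.(\g.(\h.(f (g h))))) p))
Found 3 beta redex(es).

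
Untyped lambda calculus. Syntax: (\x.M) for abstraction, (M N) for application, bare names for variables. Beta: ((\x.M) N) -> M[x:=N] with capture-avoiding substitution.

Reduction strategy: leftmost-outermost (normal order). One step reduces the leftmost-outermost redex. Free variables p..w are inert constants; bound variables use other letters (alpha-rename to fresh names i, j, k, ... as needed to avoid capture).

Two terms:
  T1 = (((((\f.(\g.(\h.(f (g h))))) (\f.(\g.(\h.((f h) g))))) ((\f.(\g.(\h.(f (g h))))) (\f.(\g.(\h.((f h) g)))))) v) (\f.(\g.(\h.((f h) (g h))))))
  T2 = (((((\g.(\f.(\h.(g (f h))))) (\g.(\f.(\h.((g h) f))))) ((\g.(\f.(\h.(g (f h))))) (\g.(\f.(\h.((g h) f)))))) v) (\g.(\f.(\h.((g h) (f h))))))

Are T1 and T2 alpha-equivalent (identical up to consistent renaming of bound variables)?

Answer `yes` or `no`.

Term 1: (((((\f.(\g.(\h.(f (g h))))) (\f.(\g.(\h.((f h) g))))) ((\f.(\g.(\h.(f (g h))))) (\f.(\g.(\h.((f h) g)))))) v) (\f.(\g.(\h.((f h) (g h))))))
Term 2: (((((\g.(\f.(\h.(g (f h))))) (\g.(\f.(\h.((g h) f))))) ((\g.(\f.(\h.(g (f h))))) (\g.(\f.(\h.((g h) f)))))) v) (\g.(\f.(\h.((g h) (f h))))))
Alpha-equivalence: compare structure up to binder renaming.
Result: True

Answer: yes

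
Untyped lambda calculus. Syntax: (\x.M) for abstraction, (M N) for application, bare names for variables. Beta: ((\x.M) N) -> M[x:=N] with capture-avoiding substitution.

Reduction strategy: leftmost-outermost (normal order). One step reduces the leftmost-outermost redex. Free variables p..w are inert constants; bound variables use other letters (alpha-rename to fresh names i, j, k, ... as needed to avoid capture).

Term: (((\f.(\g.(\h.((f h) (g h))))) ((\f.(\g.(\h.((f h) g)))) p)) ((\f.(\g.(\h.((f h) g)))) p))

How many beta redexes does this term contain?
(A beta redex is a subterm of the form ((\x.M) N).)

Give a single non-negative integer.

Term: (((\f.(\g.(\h.((f h) (g h))))) ((\f.(\g.(\h.((f h) g)))) p)) ((\f.(\g.(\h.((f h) g)))) p))
  Redex: ((\f.(\g.(\h.((f h) (g h))))) ((\f.(\g.(\h.((f h) g)))) p))
  Redex: ((\f.(\g.(\h.((f h) g)))) p)
  Redex: ((\f.(\g.(\h.((f h) g)))) p)
Total redexes: 3

Answer: 3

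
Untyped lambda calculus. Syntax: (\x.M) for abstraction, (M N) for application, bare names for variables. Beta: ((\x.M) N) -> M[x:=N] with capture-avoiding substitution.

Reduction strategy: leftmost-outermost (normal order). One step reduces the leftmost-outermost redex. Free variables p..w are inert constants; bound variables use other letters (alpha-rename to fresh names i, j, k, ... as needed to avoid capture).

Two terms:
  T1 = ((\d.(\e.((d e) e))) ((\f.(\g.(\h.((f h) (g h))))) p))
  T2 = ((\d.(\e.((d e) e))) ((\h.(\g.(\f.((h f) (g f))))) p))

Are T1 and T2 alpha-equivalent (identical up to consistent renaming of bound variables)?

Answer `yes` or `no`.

Term 1: ((\d.(\e.((d e) e))) ((\f.(\g.(\h.((f h) (g h))))) p))
Term 2: ((\d.(\e.((d e) e))) ((\h.(\g.(\f.((h f) (g f))))) p))
Alpha-equivalence: compare structure up to binder renaming.
Result: True

Answer: yes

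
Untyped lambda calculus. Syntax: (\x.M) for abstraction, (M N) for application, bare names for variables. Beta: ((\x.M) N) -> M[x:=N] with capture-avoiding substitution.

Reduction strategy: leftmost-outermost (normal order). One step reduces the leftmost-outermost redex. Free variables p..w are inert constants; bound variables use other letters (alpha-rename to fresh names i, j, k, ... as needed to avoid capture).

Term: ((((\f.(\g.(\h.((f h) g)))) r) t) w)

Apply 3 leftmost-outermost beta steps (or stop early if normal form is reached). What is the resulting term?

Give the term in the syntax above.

Answer: ((r w) t)

Derivation:
Step 0: ((((\f.(\g.(\h.((f h) g)))) r) t) w)
Step 1: (((\g.(\h.((r h) g))) t) w)
Step 2: ((\h.((r h) t)) w)
Step 3: ((r w) t)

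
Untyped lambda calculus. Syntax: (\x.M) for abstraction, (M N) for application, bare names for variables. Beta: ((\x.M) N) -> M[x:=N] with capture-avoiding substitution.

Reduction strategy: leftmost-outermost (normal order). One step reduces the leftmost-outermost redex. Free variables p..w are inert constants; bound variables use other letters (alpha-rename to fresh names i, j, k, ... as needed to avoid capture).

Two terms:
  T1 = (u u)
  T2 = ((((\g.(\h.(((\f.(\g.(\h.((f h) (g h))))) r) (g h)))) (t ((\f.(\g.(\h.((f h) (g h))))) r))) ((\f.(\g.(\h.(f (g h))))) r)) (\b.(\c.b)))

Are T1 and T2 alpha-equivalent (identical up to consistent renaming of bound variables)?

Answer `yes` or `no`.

Term 1: (u u)
Term 2: ((((\g.(\h.(((\f.(\g.(\h.((f h) (g h))))) r) (g h)))) (t ((\f.(\g.(\h.((f h) (g h))))) r))) ((\f.(\g.(\h.(f (g h))))) r)) (\b.(\c.b)))
Alpha-equivalence: compare structure up to binder renaming.
Result: False

Answer: no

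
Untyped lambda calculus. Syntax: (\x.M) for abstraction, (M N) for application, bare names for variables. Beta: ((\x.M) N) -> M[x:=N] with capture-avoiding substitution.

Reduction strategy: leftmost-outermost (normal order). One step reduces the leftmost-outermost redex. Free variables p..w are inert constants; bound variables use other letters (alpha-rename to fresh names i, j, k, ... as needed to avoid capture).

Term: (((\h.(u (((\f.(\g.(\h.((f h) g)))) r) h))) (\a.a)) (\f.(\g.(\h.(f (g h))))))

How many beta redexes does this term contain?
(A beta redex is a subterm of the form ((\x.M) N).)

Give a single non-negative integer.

Term: (((\h.(u (((\f.(\g.(\h.((f h) g)))) r) h))) (\a.a)) (\f.(\g.(\h.(f (g h))))))
  Redex: ((\h.(u (((\f.(\g.(\h.((f h) g)))) r) h))) (\a.a))
  Redex: ((\f.(\g.(\h.((f h) g)))) r)
Total redexes: 2

Answer: 2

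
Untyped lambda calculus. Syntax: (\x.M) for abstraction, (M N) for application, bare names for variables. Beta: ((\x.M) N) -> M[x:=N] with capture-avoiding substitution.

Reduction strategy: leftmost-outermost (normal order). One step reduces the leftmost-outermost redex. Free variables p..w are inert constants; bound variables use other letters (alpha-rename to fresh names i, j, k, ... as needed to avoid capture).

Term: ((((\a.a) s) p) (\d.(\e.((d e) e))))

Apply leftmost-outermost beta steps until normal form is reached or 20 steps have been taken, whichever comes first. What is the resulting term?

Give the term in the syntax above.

Answer: ((s p) (\d.(\e.((d e) e))))

Derivation:
Step 0: ((((\a.a) s) p) (\d.(\e.((d e) e))))
Step 1: ((s p) (\d.(\e.((d e) e))))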